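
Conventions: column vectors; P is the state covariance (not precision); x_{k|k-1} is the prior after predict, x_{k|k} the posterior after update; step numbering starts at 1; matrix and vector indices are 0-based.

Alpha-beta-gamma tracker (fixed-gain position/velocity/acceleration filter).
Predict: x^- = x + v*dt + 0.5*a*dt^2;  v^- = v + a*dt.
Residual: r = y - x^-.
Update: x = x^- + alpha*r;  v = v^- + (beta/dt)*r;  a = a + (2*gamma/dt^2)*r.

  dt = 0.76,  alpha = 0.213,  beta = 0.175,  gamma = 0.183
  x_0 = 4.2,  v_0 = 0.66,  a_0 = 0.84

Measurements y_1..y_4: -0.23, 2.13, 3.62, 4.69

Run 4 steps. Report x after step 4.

step 1: x_pred=4.9442  r=-5.1742  x^+=3.8421  v^+=0.1070  a^+=-2.4387
step 2: x_pred=3.2191  r=-1.0891  x^+=2.9871  v^+=-1.9972  a^+=-3.1288
step 3: x_pred=0.5657  r=3.0543  x^+=1.2162  v^+=-3.6718  a^+=-1.1934
step 4: x_pred=-1.9189  r=6.6089  x^+=-0.5112  v^+=-3.0569  a^+=2.9944

x_post = -0.5112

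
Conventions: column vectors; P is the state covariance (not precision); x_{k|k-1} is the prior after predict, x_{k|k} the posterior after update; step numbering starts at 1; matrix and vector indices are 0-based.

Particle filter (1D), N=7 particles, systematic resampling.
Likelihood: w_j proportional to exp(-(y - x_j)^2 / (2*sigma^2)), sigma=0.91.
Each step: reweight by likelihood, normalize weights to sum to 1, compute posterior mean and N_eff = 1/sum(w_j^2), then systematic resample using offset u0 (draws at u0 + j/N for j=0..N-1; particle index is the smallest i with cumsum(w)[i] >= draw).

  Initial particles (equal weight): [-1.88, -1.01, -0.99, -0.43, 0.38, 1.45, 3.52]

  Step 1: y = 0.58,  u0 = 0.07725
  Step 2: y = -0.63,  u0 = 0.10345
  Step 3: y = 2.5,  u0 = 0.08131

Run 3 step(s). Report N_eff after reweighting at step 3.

step 1: w=[0.0099, 0.0828, 0.0860, 0.2059, 0.3720, 0.2413, 0.0021]  mean=0.2226  Neff=3.9466  idx=[1, 3, 3, 4, 4, 5, 5]
step 2: w=[0.2238, 0.2383, 0.2383, 0.1319, 0.1319, 0.0179, 0.0179]  mean=-0.2788  Neff=5.0227  idx=[0, 1, 1, 2, 2, 3, 4]
step 3: w=[0.0038, 0.0360, 0.0360, 0.0360, 0.0360, 0.4260, 0.4260]  mean=0.2580  Neff=2.7159  idx=[3, 5, 5, 5, 6, 6, 6]

N_eff = 2.7159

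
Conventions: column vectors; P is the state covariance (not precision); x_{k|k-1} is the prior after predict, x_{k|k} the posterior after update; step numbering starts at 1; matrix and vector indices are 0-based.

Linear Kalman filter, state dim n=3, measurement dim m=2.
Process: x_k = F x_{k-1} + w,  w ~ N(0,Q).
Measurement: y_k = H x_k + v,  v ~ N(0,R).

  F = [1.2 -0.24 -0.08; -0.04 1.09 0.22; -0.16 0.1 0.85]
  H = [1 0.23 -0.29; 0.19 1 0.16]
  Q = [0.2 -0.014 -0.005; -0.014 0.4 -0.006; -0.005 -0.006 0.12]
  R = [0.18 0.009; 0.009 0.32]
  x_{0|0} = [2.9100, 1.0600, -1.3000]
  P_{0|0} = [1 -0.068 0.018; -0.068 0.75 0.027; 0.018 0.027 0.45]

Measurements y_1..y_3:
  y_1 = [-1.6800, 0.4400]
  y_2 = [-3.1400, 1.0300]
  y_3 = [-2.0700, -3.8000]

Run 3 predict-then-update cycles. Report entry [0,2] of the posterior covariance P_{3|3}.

P_post[0,2] = 0.0786

step 1: x^-=[3.3416, 0.7530, -1.4646]  P^-=[1.7228 -0.3547 -0.2435; -0.3547 1.3330 0.2028; -0.2435 0.2028 0.4801]  S=[1.9647 0.1736; 0.1736 1.6428]  K=[0.8831 -0.1337; -0.1254 0.8034; -0.1853 0.1616]  nu=[-5.6195, -0.7136]  x^+=[-1.5256, 0.8843, -0.5384]  P^+=[0.2022 -0.0868 0.0845; -0.0868 0.2767 -0.0268; 0.0845 -0.0268 0.3801]
step 2: x^-=[-1.9999, 0.9065, -0.1251]  P^-=[0.5423 -0.1908 0.0029; -0.1908 0.7407 0.0807; 0.0029 0.0807 0.3778]  S=[0.6930 0.0456; 0.0456 1.0435]  K=[0.7255 -0.1154; -0.1088 0.6923; -0.1365 0.1418]  nu=[-1.3849, 0.5235]  x^+=[-3.0651, 1.4196, 0.1381]  P^+=[0.1712 -0.0762 0.0832; -0.0762 0.2393 -0.0270; 0.0832 -0.0270 0.3457]
step 3: x^-=[-4.0299, 1.7003, 0.7497]  P^-=[0.4894 -0.1653 0.0124; -0.1653 0.6936 0.0681; 0.0124 0.0681 0.3518]  S=[0.6434 0.0567; 0.0567 1.0000]  K=[0.7058 -0.1104; -0.0995 0.6787; -0.1267 0.1339]  nu=[1.7862, -4.8546]  x^+=[-2.2334, -1.7725, -0.1267]  P^+=[0.1656 -0.0730 0.0786; -0.0730 0.2342 -0.0253; 0.0786 -0.0253 0.3254]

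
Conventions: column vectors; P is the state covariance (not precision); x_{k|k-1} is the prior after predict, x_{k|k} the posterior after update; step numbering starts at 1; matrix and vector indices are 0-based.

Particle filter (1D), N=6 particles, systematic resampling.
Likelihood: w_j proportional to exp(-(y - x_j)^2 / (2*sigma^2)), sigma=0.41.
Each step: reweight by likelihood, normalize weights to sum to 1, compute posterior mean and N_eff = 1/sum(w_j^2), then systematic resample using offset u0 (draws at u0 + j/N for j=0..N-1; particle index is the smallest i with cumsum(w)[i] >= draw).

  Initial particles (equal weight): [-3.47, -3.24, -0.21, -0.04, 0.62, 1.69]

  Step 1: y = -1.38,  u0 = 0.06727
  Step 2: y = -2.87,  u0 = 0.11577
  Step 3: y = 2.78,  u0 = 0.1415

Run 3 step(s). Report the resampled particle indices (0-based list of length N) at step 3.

step 1: w=[0.0001, 0.0016, 0.7791, 0.2190, 0.0003, 0.0000]  mean=-0.1776  Neff=1.5270  idx=[2, 2, 2, 2, 2, 3]
step 2: w=[0.1975, 0.1975, 0.1975, 0.1975, 0.1975, 0.0123]  mean=-0.2079  Neff=5.1214  idx=[0, 1, 2, 3, 3, 4]
step 3: w=[0.1667, 0.1667, 0.1667, 0.1667, 0.1667, 0.1667]  mean=-0.2100  Neff=6.0000  idx=[0, 1, 2, 3, 4, 5]

resampled_idx = [0, 1, 2, 3, 4, 5]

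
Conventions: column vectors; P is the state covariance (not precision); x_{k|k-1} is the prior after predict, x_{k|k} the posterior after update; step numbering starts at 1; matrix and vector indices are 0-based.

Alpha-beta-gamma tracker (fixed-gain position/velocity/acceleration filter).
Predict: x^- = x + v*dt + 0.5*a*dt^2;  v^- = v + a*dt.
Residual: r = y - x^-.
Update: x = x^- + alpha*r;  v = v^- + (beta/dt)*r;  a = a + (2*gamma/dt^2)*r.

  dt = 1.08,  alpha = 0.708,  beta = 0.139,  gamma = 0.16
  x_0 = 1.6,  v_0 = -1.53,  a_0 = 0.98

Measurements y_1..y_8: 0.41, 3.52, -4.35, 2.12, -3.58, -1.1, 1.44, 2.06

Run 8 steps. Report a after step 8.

a_post = 1.2342

step 1: x_pred=0.5191  r=-0.1091  x^+=0.4419  v^+=-0.4856  a^+=0.9501
step 2: x_pred=0.4714  r=3.0486  x^+=2.6298  v^+=0.9328  a^+=1.7864
step 3: x_pred=4.6791  r=-9.0291  x^+=-1.7135  v^+=1.7000  a^+=-0.6907
step 4: x_pred=-0.2803  r=2.4003  x^+=1.4191  v^+=1.2630  a^+=-0.0322
step 5: x_pred=2.7644  r=-6.3444  x^+=-1.7274  v^+=0.4117  a^+=-1.7728
step 6: x_pred=-2.3166  r=1.2166  x^+=-1.4553  v^+=-1.3463  a^+=-1.4390
step 7: x_pred=-3.7484  r=5.1884  x^+=-0.0750  v^+=-2.2326  a^+=-0.0155
step 8: x_pred=-2.4953  r=4.5553  x^+=0.7299  v^+=-1.6631  a^+=1.2342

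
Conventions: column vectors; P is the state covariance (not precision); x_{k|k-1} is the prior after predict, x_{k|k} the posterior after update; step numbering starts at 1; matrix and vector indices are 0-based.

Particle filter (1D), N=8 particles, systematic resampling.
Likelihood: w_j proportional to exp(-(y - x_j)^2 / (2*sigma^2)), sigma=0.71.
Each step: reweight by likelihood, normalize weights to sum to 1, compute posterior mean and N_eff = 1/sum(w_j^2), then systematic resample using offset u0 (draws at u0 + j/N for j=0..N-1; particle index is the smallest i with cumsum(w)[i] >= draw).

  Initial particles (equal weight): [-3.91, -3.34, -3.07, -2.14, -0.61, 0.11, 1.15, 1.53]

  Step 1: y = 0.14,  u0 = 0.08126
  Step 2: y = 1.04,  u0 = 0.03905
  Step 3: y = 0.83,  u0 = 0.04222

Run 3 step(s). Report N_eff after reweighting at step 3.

N_eff = 7.7169

step 1: w=[0.0000, 0.0000, 0.0000, 0.0028, 0.2741, 0.4785, 0.1741, 0.0705]  mean=0.1875  Neff=2.9464  idx=[4, 4, 5, 5, 5, 5, 6, 7]
step 2: w=[0.0186, 0.0186, 0.1176, 0.1176, 0.1176, 0.1176, 0.2739, 0.2185]  mean=0.6784  Neff=5.5935  idx=[2, 3, 4, 5, 6, 6, 7, 7]
step 3: w=[0.1101, 0.1101, 0.1101, 0.1101, 0.1664, 0.1664, 0.1133, 0.1133]  mean=0.7779  Neff=7.7169  idx=[0, 1, 2, 3, 4, 5, 6, 7]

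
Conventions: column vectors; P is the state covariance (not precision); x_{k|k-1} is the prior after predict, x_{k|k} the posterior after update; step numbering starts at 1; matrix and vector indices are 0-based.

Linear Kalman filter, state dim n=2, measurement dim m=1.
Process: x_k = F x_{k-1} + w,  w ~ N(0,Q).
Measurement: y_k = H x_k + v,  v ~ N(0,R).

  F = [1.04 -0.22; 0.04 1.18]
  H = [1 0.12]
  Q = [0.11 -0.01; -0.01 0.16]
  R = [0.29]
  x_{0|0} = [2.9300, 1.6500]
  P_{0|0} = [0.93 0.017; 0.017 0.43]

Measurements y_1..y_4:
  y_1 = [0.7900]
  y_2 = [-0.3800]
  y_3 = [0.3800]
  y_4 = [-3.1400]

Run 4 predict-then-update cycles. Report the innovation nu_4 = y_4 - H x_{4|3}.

innov = [-2.6145]

step 1: x^-=[2.6842, 2.0642]  P^-=[1.1289 -0.0622; -0.0622 0.7618]  S=[1.4150]  K=[0.7926; 0.0206]  nu=[-2.1419]  x^+=[0.9866, 2.0200]  P^+=[0.2401 -0.0854; -0.0854 0.7612]
step 2: x^-=[0.5817, 2.4231]  P^-=[0.4456 -0.3016; -0.3016 1.2123]  S=[0.6807]  K=[0.6015; -0.2294]  nu=[-1.2524]  x^+=[-0.1716, 2.7104]  P^+=[0.1994 -0.2077; -0.2077 1.1764]
step 3: x^-=[-0.7748, 3.1914]  P^-=[0.4776 -0.5602; -0.5602 1.7788]  S=[0.6588]  K=[0.6229; -0.5263]  nu=[0.7718]  x^+=[-0.2940, 2.7852]  P^+=[0.2220 -0.3442; -0.3442 1.5963]
step 4: x^-=[-0.9185, 3.2748]  P^-=[0.5848 -0.8345; -0.8345 2.3505]  S=[0.7084]  K=[0.6842; -0.7799]  nu=[-2.6145]  x^+=[-2.7073, 5.3137]  P^+=[0.2532 -0.4565; -0.4565 1.9197]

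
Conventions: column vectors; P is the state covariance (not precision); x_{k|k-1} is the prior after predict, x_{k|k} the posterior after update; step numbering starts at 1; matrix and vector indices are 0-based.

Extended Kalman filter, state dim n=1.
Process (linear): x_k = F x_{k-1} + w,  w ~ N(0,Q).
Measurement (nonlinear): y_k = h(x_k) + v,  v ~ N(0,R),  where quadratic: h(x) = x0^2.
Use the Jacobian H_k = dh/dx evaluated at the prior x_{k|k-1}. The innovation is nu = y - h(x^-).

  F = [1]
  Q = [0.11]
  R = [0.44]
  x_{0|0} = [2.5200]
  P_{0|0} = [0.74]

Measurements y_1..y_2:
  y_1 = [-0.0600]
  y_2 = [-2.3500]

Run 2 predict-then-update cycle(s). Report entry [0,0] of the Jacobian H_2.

step 1: x^-=[2.5200]  P^-=[0.8500]  H_jac=[5.0400]  S=[22.0314]  K=[0.1945]  nu=[-6.4104]  x^+=[1.2735]  P^+=[0.0170]
step 2: x^-=[1.2735]  P^-=[0.1270]  H_jac=[2.5470]  S=[1.2637]  K=[0.2559]  nu=[-3.9718]  x^+=[0.2570]  P^+=[0.0442]

H_jac[0,0] = 2.5470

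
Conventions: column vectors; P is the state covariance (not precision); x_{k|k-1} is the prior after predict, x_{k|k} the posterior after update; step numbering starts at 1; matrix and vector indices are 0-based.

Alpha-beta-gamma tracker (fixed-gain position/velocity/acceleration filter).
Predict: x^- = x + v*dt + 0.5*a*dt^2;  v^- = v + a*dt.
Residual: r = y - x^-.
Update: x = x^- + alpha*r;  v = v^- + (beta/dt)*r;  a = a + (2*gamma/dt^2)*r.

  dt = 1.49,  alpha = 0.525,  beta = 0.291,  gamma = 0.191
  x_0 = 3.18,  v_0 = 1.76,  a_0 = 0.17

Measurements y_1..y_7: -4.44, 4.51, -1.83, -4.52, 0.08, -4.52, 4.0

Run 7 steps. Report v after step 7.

step 1: x_pred=5.9911  r=-10.4311  x^+=0.5148  v^+=-0.0239  a^+=-1.6248
step 2: x_pred=-1.3245  r=5.8345  x^+=1.7386  v^+=-1.3054  a^+=-0.6209
step 3: x_pred=-0.8957  r=-0.9343  x^+=-1.3862  v^+=-2.4130  a^+=-0.7817
step 4: x_pred=-5.8493  r=1.3293  x^+=-5.1514  v^+=-3.3181  a^+=-0.5529
step 5: x_pred=-10.7092  r=10.7892  x^+=-5.0449  v^+=-2.0348  a^+=1.3035
step 6: x_pred=-6.6299  r=2.1099  x^+=-5.5222  v^+=0.3194  a^+=1.6665
step 7: x_pred=-3.1963  r=7.1963  x^+=0.5818  v^+=4.2080  a^+=2.9048

v_post = 4.2080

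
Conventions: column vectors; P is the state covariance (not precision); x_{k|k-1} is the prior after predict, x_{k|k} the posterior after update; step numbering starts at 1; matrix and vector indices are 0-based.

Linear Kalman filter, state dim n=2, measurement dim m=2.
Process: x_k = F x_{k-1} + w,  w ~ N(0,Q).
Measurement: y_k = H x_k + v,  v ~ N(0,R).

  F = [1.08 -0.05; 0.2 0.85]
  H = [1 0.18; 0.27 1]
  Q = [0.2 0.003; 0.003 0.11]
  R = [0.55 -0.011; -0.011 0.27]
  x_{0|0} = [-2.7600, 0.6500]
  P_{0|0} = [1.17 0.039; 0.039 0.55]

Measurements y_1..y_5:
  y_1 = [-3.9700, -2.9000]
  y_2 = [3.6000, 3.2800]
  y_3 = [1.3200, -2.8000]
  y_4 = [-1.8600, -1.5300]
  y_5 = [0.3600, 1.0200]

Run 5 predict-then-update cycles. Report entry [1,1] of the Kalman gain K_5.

step 1: x^-=[-3.0133, 0.0005]  P^-=[1.5619 0.2678; 0.2678 0.5674]  S=[2.2266 0.7936; 0.7936 1.0959]  K=[0.6724 0.1422; -0.0565 0.6247]  nu=[-0.9568, -2.0869]  x^+=[-3.9534, -1.2491]  P^+=[0.3812 -0.0719; -0.0719 0.1887]
step 2: x^-=[-4.2072, -1.8524]  P^-=[0.6529 0.0120; 0.0120 0.2371]  S=[1.2149 0.2206; 0.2206 0.5612]  K=[0.5150 0.1331; -0.0353 0.4422]  nu=[8.1407, 6.2684]  x^+=[0.8197, 0.6323]  P^+=[0.2905 -0.0482; -0.0482 0.1328]
step 3: x^-=[0.8536, 0.7014]  P^-=[0.5443 0.0164; 0.0164 0.2012]  S=[1.1067 0.1893; 0.1893 0.5197]  K=[0.4700 0.1431; -0.0215 0.4034]  nu=[0.3401, -3.7319]  x^+=[0.4796, -0.8115]  P^+=[0.2637 -0.0378; -0.0378 0.1194]
step 4: x^-=[0.5586, -0.5939]  P^-=[0.5120 0.0206; 0.0206 0.1940]  S=[1.0757 0.1838; 0.1838 0.5124]  K=[0.4543 0.1471; -0.0159 0.3951]  nu=[-2.3117, -1.0869]  x^+=[-0.6515, -0.9866]  P^+=[0.2544 -0.0340; -0.0340 0.1160]
step 5: x^-=[-0.6542, -0.9689]  P^-=[0.5006 0.0222; 0.0222 0.1924]  S=[1.0649 0.1821; 0.1821 0.5109]  K=[0.4486 0.1481; -0.0139 0.3933]  nu=[1.1886, 2.1655]  x^+=[0.1997, -0.1336]  P^+=[0.2510 -0.0327; -0.0327 0.1152]

K[1,1] = 0.3933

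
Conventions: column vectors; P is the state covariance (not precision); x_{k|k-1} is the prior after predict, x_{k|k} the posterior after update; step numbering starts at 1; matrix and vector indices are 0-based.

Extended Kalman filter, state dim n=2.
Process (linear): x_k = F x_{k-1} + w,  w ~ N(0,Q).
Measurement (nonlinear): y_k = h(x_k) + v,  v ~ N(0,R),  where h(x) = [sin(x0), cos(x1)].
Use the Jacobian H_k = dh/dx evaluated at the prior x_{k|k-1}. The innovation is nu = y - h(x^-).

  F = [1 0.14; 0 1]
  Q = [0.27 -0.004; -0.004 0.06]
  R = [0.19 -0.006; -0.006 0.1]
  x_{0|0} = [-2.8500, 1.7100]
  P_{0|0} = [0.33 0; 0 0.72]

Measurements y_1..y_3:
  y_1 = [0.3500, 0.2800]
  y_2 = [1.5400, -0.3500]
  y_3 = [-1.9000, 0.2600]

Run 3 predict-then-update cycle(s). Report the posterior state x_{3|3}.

x_post = [-2.0588, 1.4994]

step 1: x^-=[-2.6106, 1.7100]  P^-=[0.6141 0.0968; 0.0968 0.7800]  H_jac=[-0.8623 0.0000; 0.0000 -0.9903]  S=[0.6466 0.0767; 0.0767 0.8650]  K=[-0.8144 -0.0387; -0.0235 -0.8910]  nu=[0.8564, 0.4188]  x^+=[-3.3242, 1.3168]  P^+=[0.1792 -0.0010; -0.0010 0.0898]
step 2: x^-=[-3.1398, 1.3168]  P^-=[0.4506 0.0075; 0.0075 0.1498]  H_jac=[-1.0000 0.0000; 0.0000 -0.9679]  S=[0.6406 0.0013; 0.0013 0.2404]  K=[-0.7034 -0.0266; -0.0105 -0.6033]  nu=[1.5418, -0.6013]  x^+=[-4.2083, 1.6633]  P^+=[0.1335 -0.0016; -0.0016 0.0623]
step 3: x^-=[-3.9754, 1.6633]  P^-=[0.4042 0.0031; 0.0031 0.1223]  H_jac=[-0.6720 0.0000; 0.0000 -0.9957]  S=[0.3726 -0.0039; -0.0039 0.2212]  K=[-0.7295 -0.0269; -0.0114 -0.5505]  nu=[-2.6405, 0.3523]  x^+=[-2.0588, 1.4994]  P^+=[0.2060 -0.0017; -0.0017 0.0552]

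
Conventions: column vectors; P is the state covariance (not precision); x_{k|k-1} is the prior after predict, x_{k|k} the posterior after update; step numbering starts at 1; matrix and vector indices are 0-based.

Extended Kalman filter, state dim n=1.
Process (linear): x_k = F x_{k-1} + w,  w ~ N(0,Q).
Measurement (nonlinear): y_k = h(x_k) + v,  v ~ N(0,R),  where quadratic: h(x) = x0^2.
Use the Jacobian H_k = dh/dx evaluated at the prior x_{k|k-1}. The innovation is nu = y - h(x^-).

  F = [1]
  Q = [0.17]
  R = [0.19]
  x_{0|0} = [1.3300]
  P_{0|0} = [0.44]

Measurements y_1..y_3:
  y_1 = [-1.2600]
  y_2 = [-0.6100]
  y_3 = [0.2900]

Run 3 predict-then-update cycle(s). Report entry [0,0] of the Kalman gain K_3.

step 1: x^-=[1.3300]  P^-=[0.6100]  H_jac=[2.6600]  S=[4.5061]  K=[0.3601]  nu=[-3.0289]  x^+=[0.2393]  P^+=[0.0257]
step 2: x^-=[0.2393]  P^-=[0.1957]  H_jac=[0.4787]  S=[0.2348]  K=[0.3989]  nu=[-0.6673]  x^+=[-0.0269]  P^+=[0.1583]
step 3: x^-=[-0.0269]  P^-=[0.3283]  H_jac=[-0.0537]  S=[0.1909]  K=[-0.0924]  nu=[0.2893]  x^+=[-0.0536]  P^+=[0.3267]

K[0,0] = -0.0924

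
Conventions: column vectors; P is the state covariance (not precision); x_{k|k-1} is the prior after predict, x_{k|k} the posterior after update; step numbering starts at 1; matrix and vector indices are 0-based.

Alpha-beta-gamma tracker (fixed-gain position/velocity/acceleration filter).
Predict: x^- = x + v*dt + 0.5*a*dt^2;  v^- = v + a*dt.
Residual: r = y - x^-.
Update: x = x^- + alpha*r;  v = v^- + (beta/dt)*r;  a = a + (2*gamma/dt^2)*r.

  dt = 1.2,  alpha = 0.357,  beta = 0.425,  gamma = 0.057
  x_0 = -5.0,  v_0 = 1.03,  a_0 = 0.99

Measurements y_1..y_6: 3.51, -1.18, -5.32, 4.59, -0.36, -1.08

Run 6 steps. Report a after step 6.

step 1: x_pred=-3.0512  r=6.5612  x^+=-0.7089  v^+=4.5418  a^+=1.5094
step 2: x_pred=5.8280  r=-7.0080  x^+=3.3262  v^+=3.8711  a^+=0.9546
step 3: x_pred=8.6588  r=-13.9788  x^+=3.6683  v^+=0.0658  a^+=-0.1520
step 4: x_pred=3.6378  r=0.9522  x^+=3.9778  v^+=0.2206  a^+=-0.0766
step 5: x_pred=4.1873  r=-4.5473  x^+=2.5639  v^+=-1.4819  a^+=-0.4366
step 6: x_pred=0.4712  r=-1.5512  x^+=-0.0825  v^+=-2.5553  a^+=-0.5594

a_post = -0.5594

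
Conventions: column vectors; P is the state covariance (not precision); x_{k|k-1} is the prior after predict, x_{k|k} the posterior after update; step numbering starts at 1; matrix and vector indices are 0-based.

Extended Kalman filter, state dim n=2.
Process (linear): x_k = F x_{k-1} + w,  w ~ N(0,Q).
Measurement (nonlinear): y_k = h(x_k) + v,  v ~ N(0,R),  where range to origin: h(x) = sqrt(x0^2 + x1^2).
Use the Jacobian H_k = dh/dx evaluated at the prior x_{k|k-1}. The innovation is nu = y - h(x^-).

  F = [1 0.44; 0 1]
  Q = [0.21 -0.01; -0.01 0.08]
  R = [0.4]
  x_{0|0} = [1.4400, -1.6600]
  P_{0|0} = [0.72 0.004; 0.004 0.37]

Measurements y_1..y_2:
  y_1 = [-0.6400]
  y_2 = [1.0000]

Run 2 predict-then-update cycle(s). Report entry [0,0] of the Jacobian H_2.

H_jac[0,0] = -0.4468

step 1: x^-=[0.7096, -1.6600]  P^-=[1.0052 0.1568; 0.1568 0.4500]  H_jac=[0.3931 -0.9195]  S=[0.8224]  K=[0.3051; -0.4282]  nu=[-2.4453]  x^+=[-0.0364, -0.6130]  P^+=[0.9286 0.2642; 0.2642 0.2992]
step 2: x^-=[-0.3061, -0.6130]  P^-=[1.4291 0.3859; 0.3859 0.3792]  H_jac=[-0.4468 -0.8946]  S=[1.2973]  K=[-0.7583; -0.3944]  nu=[0.3148]  x^+=[-0.5449, -0.7371]  P^+=[0.6831 -0.0021; -0.0021 0.1774]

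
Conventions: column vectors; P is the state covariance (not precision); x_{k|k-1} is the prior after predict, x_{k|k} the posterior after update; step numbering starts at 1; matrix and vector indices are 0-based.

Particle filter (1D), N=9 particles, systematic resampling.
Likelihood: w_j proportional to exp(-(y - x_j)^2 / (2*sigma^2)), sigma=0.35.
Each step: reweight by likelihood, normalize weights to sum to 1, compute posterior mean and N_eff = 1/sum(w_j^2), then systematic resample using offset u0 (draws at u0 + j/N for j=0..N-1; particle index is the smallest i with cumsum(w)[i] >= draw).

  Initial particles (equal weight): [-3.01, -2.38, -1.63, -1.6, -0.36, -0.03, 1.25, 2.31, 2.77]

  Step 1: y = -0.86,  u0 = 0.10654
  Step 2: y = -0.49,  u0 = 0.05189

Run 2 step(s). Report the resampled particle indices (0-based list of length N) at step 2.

resampled_idx = [2, 3, 3, 4, 5, 5, 6, 7, 8]

step 1: w=[0.0000, 0.0001, 0.1442, 0.1735, 0.5846, 0.0975, 0.0000, 0.0000, 0.0000]  mean=-0.7264  Neff=2.4862  idx=[2, 3, 4, 4, 4, 4, 4, 4, 5]
step 2: w=[0.0008, 0.0011, 0.1547, 0.1547, 0.1547, 0.1547, 0.1547, 0.1547, 0.0699]  mean=-0.3393  Neff=6.7349  idx=[2, 3, 3, 4, 5, 5, 6, 7, 8]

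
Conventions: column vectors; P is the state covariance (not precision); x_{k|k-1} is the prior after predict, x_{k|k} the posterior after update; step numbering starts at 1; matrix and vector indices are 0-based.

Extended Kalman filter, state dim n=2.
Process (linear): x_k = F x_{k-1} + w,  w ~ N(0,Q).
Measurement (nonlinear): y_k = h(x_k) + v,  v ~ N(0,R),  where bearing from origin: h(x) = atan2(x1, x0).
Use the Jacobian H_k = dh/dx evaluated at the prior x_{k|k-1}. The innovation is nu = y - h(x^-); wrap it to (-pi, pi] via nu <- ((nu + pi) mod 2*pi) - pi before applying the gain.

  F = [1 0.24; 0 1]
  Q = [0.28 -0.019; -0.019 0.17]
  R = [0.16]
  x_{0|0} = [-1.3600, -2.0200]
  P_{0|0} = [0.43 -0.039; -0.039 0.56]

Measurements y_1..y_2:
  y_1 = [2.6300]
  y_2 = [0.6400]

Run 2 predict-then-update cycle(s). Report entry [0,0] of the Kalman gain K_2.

K[0,0] = 0.0717

step 1: x^-=[-1.8448, -2.0200]  P^-=[0.7235 0.0764; 0.0764 0.7300]  H_jac=[0.2699 -0.2465]  S=[0.2469]  K=[0.7147; -0.6453]  nu=[-1.3423]  x^+=[-2.8041, -1.1538]  P^+=[0.5974 0.1903; 0.1903 0.6272]
step 2: x^-=[-3.0810, -1.1538]  P^-=[1.0049 0.3218; 0.3218 0.7972]  H_jac=[0.1066 -0.2846]  S=[0.2165]  K=[0.0717; -0.8897]  nu=[-2.8599]  x^+=[-3.2861, 1.3908]  P^+=[1.0038 0.3356; 0.3356 0.6258]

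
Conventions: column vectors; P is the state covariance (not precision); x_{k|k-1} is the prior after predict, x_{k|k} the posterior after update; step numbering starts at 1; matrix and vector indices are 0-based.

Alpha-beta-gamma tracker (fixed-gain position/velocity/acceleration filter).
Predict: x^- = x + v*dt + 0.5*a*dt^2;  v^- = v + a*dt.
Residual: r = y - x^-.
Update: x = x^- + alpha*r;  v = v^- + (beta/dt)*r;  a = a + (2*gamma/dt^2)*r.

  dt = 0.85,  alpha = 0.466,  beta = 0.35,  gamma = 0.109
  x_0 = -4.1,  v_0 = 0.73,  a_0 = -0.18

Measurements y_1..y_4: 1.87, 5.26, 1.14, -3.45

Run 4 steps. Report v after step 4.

step 1: x_pred=-3.5445  r=5.4145  x^+=-1.0214  v^+=2.8065  a^+=1.4537
step 2: x_pred=1.8893  r=3.3707  x^+=3.4601  v^+=5.4301  a^+=2.4708
step 3: x_pred=8.9682  r=-7.8282  x^+=5.3203  v^+=4.3069  a^+=0.1087
step 4: x_pred=9.0204  r=-12.4704  x^+=3.2092  v^+=-0.7356  a^+=-3.6539

v_post = -0.7356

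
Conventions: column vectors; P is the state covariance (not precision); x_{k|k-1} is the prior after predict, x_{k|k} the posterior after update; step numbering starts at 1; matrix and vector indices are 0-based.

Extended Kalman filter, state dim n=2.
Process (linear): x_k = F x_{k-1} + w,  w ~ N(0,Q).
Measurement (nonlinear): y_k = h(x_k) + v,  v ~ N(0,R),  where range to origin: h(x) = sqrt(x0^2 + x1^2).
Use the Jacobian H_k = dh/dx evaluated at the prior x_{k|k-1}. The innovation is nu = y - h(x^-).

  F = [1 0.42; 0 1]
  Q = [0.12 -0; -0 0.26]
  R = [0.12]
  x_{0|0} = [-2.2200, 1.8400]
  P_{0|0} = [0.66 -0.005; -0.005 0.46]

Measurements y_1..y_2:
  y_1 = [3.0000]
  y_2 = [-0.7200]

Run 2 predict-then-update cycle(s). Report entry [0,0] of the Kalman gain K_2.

step 1: x^-=[-1.4472, 1.8400]  P^-=[0.8569 0.1882; 0.1882 0.7200]  H_jac=[-0.6182 0.7860]  S=[0.7094]  K=[-0.5382; 0.6337]  nu=[0.6591]  x^+=[-1.8019, 2.2577]  P^+=[0.6514 0.4302; 0.4302 0.4351]
step 2: x^-=[-0.8537, 2.2577]  P^-=[1.2095 0.6129; 0.6129 0.6951]  H_jac=[-0.3537 0.9354]  S=[0.4739]  K=[0.3070; 0.9145]  nu=[-3.1337]  x^+=[-1.8158, -0.6080]  P^+=[1.1649 0.4799; 0.4799 0.2988]

K[0,0] = 0.3070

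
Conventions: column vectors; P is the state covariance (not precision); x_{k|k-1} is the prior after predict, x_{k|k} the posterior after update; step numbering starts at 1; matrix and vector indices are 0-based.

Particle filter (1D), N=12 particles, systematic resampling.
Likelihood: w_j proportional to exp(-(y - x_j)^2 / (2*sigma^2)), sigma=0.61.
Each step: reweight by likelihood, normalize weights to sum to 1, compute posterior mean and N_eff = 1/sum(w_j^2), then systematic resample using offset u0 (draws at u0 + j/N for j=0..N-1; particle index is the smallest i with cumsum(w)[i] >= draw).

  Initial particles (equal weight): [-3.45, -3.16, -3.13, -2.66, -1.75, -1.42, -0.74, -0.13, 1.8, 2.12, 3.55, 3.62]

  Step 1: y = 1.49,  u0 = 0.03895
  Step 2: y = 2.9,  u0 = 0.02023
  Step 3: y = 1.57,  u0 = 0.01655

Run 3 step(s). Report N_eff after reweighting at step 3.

N_eff = 11.6688

step 1: w=[0.0000, 0.0000, 0.0000, 0.0000, 0.0000, 0.0000, 0.0008, 0.0196, 0.5852, 0.3906, 0.0022, 0.0015]  mean=1.8917  Neff=2.0183  idx=[8, 8, 8, 8, 8, 8, 8, 9, 9, 9, 9, 9]
step 2: w=[0.0549, 0.0549, 0.0549, 0.0549, 0.0549, 0.0549, 0.0549, 0.1232, 0.1232, 0.1232, 0.1232, 0.1232]  mean=1.9971  Neff=10.3163  idx=[0, 1, 3, 4, 6, 7, 8, 8, 9, 10, 10, 11]
step 3: w=[0.0999, 0.0999, 0.0999, 0.0999, 0.0999, 0.0715, 0.0715, 0.0715, 0.0715, 0.0715, 0.0715, 0.0715]  mean=1.9601  Neff=11.6688  idx=[0, 0, 1, 2, 3, 4, 5, 6, 7, 8, 9, 11]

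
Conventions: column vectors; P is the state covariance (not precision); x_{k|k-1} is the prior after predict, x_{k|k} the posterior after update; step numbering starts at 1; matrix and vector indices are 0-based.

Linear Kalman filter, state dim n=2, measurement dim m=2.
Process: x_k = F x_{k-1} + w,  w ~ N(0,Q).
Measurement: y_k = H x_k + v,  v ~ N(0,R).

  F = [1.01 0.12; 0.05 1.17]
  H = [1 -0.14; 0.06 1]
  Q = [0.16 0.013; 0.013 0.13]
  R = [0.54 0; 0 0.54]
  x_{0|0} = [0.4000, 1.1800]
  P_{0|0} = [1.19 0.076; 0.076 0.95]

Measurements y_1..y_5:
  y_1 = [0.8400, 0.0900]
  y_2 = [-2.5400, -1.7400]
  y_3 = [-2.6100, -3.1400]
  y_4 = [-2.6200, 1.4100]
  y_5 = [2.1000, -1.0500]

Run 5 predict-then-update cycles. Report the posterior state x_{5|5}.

x_post = [-0.5089, -0.7727]

step 1: x^-=[0.5456, 1.4006]  P^-=[1.4060 0.2967; 0.2967 1.4423]  S=[1.8912 0.1767; 0.1767 2.0230]  K=[0.7097 0.1264; -0.0174 0.7233]  nu=[0.4905, -1.3433]  x^+=[0.7239, 0.4204]  P^+=[0.3895 0.0449; 0.0449 0.3879]
step 2: x^-=[0.7816, 0.5281]  P^-=[0.5738 0.1404; 0.1404 0.6672]  S=[1.0876 0.0803; 0.0803 1.2261]  K=[0.5014 0.1098; 0.0026 0.5509]  nu=[-3.2476, -2.3150]  x^+=[-1.1010, -0.7555]  P^+=[0.2767 0.0427; 0.0427 0.2949]
step 3: x^-=[-1.2027, -0.9390]  P^-=[0.4569 0.1191; 0.1191 0.5394]  S=[0.9741 0.0700; 0.0700 1.0953]  K=[0.4444 0.1054; 0.0089 0.4984]  nu=[-1.5388, -2.1288]  x^+=[-2.1107, -2.0137]  P^+=[0.2459 0.0421; 0.0421 0.2666]
step 4: x^-=[-2.3735, -2.4616]  P^-=[0.4248 0.1129; 0.1129 0.5005]  S=[0.9430 0.0674; 0.0674 1.0556]  K=[0.4263 0.1039; 0.0111 0.4799]  nu=[-0.5911, 4.0140]  x^+=[-2.2085, -0.5420]  P^+=[0.2361 0.0419; 0.0419 0.2566]
step 5: x^-=[-2.2956, -0.7446]  P^-=[0.4147 0.1108; 0.1108 0.4868]  S=[0.9332 0.0666; 0.0666 1.0415]  K=[0.4204 0.1034; 0.0119 0.4730]  nu=[4.2914, -0.1677]  x^+=[-0.5089, -0.7727]  P^+=[0.2329 0.0418; 0.0418 0.2529]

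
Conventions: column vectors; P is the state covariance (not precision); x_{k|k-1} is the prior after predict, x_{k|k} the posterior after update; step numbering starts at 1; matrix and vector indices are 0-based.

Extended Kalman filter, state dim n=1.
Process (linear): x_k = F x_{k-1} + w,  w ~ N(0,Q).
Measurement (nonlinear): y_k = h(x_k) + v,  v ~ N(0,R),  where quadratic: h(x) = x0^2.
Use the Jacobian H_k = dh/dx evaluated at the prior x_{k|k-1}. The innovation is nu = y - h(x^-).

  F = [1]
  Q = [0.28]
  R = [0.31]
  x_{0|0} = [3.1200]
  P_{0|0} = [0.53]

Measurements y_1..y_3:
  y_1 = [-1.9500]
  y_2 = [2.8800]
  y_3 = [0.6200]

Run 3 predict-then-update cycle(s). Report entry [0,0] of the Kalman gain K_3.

step 1: x^-=[3.1200]  P^-=[0.8100]  H_jac=[6.2400]  S=[31.8495]  K=[0.1587]  nu=[-11.6844]  x^+=[1.2657]  P^+=[0.0079]
step 2: x^-=[1.2657]  P^-=[0.2879]  H_jac=[2.5315]  S=[2.1548]  K=[0.3382]  nu=[1.2779]  x^+=[1.6979]  P^+=[0.0414]
step 3: x^-=[1.6979]  P^-=[0.3214]  H_jac=[3.3958]  S=[4.0165]  K=[0.2717]  nu=[-2.2629]  x^+=[1.0830]  P^+=[0.0248]

K[0,0] = 0.2717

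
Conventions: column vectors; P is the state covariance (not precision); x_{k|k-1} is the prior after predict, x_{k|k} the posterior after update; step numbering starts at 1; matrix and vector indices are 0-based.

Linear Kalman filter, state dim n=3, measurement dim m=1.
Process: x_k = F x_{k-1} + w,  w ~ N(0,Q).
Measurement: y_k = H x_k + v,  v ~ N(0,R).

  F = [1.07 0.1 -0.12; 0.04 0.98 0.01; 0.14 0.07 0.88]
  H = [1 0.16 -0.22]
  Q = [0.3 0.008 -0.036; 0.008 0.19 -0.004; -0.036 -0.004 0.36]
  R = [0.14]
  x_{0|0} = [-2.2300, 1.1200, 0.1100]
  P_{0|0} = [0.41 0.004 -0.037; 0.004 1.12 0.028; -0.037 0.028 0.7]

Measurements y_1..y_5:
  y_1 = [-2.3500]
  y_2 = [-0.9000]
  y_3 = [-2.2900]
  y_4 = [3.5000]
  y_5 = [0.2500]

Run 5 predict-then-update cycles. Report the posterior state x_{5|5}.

x_post = [0.3612, 1.4040, -0.9791]

step 1: x^-=[-2.2873, 1.0095, -0.1370]  P^-=[0.8004 0.1352 -0.0723; 0.1352 1.2672 0.1047; -0.0723 0.1047 0.9100]  S=[1.0846]  K=[0.7726; 0.2904; -0.2358]  nu=[-0.2544]  x^+=[-2.4838, 0.9356, -0.0770]  P^+=[0.1530 -0.1081 0.1253; -0.1081 1.1758 0.1789; 0.1253 0.1789 0.8497]
step 2: x^-=[-2.5549, 0.8168, -0.3500]  P^-=[0.4396 -0.0052 0.0259; -0.0052 1.3147 0.2289; 0.0259 0.2289 1.0776]  S=[0.6362]  K=[0.6807; 0.2434; -0.2743]  nu=[1.4472]  x^+=[-1.5698, 1.1690, -0.7470]  P^+=[0.1448 -0.1106 0.1447; -0.1106 1.2770 0.2713; 0.1447 0.2713 1.0297]
step 3: x^-=[-1.4732, 1.0754, -0.7953]  P^-=[0.4261 -0.0090 0.0315; -0.0090 1.4135 0.3175; 0.0315 0.3175 1.2334]  S=[0.6228]  K=[0.6706; 0.2364; -0.3035]  nu=[-1.1638]  x^+=[-2.2537, 0.8002, -0.4420]  P^+=[0.1460 -0.1078 0.1583; -0.1078 1.3787 0.3622; 0.1583 0.3622 1.1760]
step 4: x^-=[-2.2784, 0.6896, -0.6485]  P^-=[0.4254 -0.0068 0.0370; -0.0068 1.5132 0.4051; 0.0370 0.4051 1.3618]  S=[0.6231]  K=[0.6679; 0.2346; -0.3175]  nu=[5.5254]  x^+=[1.4122, 1.9858, -2.4029]  P^+=[0.1474 -0.1045 0.1691; -0.1045 1.4789 0.4515; 0.1691 0.4515 1.2990]
step 5: x^-=[1.9980, 1.9785, -1.7778]  P^-=[0.4257 -0.0039 0.0423; -0.0039 1.6115 0.4909; 0.0423 0.4909 1.4713]  S=[0.6237]  K=[0.6666; 0.2340; -0.3252]  nu=[-2.4557]  x^+=[0.3612, 1.4040, -0.9791]  P^+=[0.1486 -0.1012 0.1775; -0.1012 1.5774 0.5384; 0.1775 0.5384 1.4054]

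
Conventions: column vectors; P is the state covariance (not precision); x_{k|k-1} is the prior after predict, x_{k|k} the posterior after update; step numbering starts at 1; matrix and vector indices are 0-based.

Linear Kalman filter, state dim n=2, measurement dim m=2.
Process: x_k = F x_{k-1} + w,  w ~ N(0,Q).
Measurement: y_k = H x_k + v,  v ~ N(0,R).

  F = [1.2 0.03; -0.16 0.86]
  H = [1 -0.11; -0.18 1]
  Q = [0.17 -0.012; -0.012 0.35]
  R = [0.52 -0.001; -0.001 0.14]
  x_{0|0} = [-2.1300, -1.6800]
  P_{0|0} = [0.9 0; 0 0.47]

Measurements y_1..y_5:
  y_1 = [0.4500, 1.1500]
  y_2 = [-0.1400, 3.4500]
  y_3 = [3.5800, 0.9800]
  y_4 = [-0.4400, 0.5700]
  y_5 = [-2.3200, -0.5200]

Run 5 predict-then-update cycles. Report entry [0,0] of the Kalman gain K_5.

K[0,0] = 0.5082

step 1: x^-=[-2.6064, -1.1040]  P^-=[1.4664 -0.1727; -0.1727 0.7207]  S=[2.0331 -0.5203; -0.5203 0.9703]  K=[0.7133 -0.0675; 0.0862 0.8209]  nu=[2.9350, 1.7848]  x^+=[-0.6332, 0.6142]  P^+=[0.3774 0.0578; 0.0578 0.1252]
step 2: x^-=[-0.7414, 0.6295]  P^-=[0.7177 -0.0219; -0.0219 0.4364]  S=[1.2478 -0.2005; -0.2005 0.6075]  K=[0.5672 -0.0615; 0.0638 0.7459]  nu=[0.6707, 2.6871]  x^+=[-0.5261, 2.6765]  P^+=[0.2999 0.0448; 0.0448 0.1124]
step 3: x^-=[-0.5511, 2.3860]  P^-=[0.6052 -0.0207; -0.0207 0.4285]  S=[1.1350 -0.1781; -0.1781 0.5955]  K=[0.5258 -0.0603; 0.0569 0.7428]  nu=[4.3935, -1.5052]  x^+=[1.8499, 1.5178]  P^+=[0.2780 0.0411; 0.0411 0.1113]
step 4: x^-=[2.2654, 1.0093]  P^-=[0.5734 -0.0203; -0.0203 0.4281]  S=[1.1030 -0.1720; -0.1720 0.5940]  K=[0.5126 -0.0595; 0.0547 0.7427]  nu=[-2.5943, -0.0316]  x^+=[0.9375, 0.8439]  P^+=[0.2710 0.0399; 0.0399 0.1111]
step 5: x^-=[1.1503, 0.5758]  P^-=[0.5632 -0.0201; -0.0201 0.4281]  S=[1.0928 -0.1700; -0.1700 0.5936]  K=[0.5082 -0.0592; 0.0540 0.7428]  nu=[-3.4070, -0.8887]  x^+=[-0.5285, -0.2684]  P^+=[0.2687 0.0396; 0.0396 0.1111]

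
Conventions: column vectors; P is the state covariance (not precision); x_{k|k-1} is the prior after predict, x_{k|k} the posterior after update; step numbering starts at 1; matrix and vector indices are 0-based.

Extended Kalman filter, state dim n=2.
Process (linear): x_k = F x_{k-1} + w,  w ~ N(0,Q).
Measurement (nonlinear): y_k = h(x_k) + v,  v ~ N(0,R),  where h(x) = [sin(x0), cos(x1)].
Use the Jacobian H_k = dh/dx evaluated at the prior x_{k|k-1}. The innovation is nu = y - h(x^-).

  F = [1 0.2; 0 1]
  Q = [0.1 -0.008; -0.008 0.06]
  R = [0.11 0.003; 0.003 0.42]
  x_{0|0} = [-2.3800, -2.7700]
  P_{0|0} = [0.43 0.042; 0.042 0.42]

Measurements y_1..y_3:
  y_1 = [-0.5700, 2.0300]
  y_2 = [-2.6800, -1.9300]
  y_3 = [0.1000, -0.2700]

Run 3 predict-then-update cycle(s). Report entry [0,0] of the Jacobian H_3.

step 1: x^-=[-2.9340, -2.7700]  P^-=[0.5636 0.1180; 0.1180 0.4800]  H_jac=[-0.9785 0.0000; 0.0000 0.3631]  S=[0.6497 -0.0389; -0.0389 0.4833]  K=[-0.8477 0.0204; -0.1569 0.3480]  nu=[-0.3639, 2.9618]  x^+=[-2.5652, -1.6822]  P^+=[0.0952 0.0166; 0.0166 0.4012]
step 2: x^-=[-2.9016, -1.6822]  P^-=[0.2179 0.0888; 0.0888 0.4612]  H_jac=[-0.9713 0.0000; 0.0000 0.9938]  S=[0.3156 -0.0827; -0.0827 0.8755]  K=[-0.6606 0.0384; -0.1396 0.5103]  nu=[-2.4423, -1.8188]  x^+=[-1.3580, -2.2696]  P^+=[0.0747 0.0142; 0.0142 0.2153]
step 3: x^-=[-1.8119, -2.2696]  P^-=[0.1890 0.0493; 0.0493 0.2753]  H_jac=[-0.2388 0.0000; 0.0000 0.7656]  S=[0.1208 -0.0060; -0.0060 0.5814]  K=[-0.3706 0.0611; -0.0794 0.3617]  nu=[1.0711, 0.3733]  x^+=[-2.1861, -2.2197]  P^+=[0.1700 0.0320; 0.0320 0.1981]

H_jac[0,0] = -0.2388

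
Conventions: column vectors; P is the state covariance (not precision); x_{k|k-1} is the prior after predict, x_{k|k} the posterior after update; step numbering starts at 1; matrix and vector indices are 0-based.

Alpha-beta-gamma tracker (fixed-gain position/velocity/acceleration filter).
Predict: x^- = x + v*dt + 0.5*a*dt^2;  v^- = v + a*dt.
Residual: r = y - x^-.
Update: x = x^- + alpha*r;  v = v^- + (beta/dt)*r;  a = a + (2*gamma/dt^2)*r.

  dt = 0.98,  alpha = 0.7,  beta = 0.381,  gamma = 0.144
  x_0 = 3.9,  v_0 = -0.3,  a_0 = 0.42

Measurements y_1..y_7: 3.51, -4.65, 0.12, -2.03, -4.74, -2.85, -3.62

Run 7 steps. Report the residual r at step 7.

step 1: x_pred=3.8077  r=-0.2977  x^+=3.5993  v^+=-0.0041  a^+=0.3307
step 2: x_pred=3.7541  r=-8.4041  x^+=-2.1288  v^+=-2.9473  a^+=-2.1894
step 3: x_pred=-6.0685  r=6.1885  x^+=-1.7366  v^+=-2.6870  a^+=-0.3337
step 4: x_pred=-4.5301  r=2.5001  x^+=-2.7800  v^+=-2.0420  a^+=0.4160
step 5: x_pred=-4.5814  r=-0.1586  x^+=-4.6924  v^+=-1.6960  a^+=0.3685
step 6: x_pred=-6.1775  r=3.3275  x^+=-3.8483  v^+=-0.0412  a^+=1.3663
step 7: x_pred=-3.2325  r=-0.3875  x^+=-3.5037  v^+=1.1472  a^+=1.2501

resid = -0.3875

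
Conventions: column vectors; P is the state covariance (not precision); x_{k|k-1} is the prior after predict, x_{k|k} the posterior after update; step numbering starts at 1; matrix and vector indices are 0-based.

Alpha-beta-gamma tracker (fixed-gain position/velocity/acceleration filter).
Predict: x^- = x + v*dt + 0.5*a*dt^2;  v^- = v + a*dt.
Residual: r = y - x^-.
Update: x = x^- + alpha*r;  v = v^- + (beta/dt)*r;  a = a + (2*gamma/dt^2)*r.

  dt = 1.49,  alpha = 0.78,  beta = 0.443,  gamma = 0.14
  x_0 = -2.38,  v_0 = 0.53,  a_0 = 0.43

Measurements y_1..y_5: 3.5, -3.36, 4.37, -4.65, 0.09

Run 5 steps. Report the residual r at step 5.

step 1: x_pred=-1.1130  r=4.6130  x^+=2.4851  v^+=2.5422  a^+=1.0118
step 2: x_pred=7.3962  r=-10.7562  x^+=-0.9936  v^+=0.8518  a^+=-0.3448
step 3: x_pred=-0.1072  r=4.4772  x^+=3.3850  v^+=1.6692  a^+=0.2199
step 4: x_pred=6.1162  r=-10.7662  x^+=-2.2814  v^+=-1.2041  a^+=-1.1380
step 5: x_pred=-5.3388  r=5.4288  x^+=-1.1043  v^+=-1.2856  a^+=-0.4533

resid = 5.4288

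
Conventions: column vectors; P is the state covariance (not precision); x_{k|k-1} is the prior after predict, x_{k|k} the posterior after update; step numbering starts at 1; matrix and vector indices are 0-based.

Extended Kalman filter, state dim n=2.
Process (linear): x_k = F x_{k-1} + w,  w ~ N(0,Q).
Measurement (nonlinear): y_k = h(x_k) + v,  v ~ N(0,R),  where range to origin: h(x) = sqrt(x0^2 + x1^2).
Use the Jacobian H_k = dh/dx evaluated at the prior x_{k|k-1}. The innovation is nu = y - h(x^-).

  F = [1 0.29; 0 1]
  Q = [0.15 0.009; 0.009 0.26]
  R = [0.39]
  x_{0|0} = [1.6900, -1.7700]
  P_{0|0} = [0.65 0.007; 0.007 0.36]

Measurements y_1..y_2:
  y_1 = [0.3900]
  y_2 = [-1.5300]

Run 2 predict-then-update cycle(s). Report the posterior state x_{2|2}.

x_post = [0.6527, 0.5971]

step 1: x^-=[1.1767, -1.7700]  P^-=[0.8343 0.1204; 0.1204 0.6200]  H_jac=[0.5536 -0.8328]  S=[0.9647]  K=[0.3749; -0.4661]  nu=[-1.7354]  x^+=[0.5261, -0.9611]  P^+=[0.6988 0.2890; 0.2890 0.4104]
step 2: x^-=[0.2474, -0.9611]  P^-=[1.0509 0.4170; 0.4170 0.6704]  H_jac=[0.2493 -0.9684]  S=[0.8827]  K=[-0.1607; -0.6177]  nu=[-2.5224]  x^+=[0.6527, 0.5971]  P^+=[1.0281 0.3294; 0.3294 0.3336]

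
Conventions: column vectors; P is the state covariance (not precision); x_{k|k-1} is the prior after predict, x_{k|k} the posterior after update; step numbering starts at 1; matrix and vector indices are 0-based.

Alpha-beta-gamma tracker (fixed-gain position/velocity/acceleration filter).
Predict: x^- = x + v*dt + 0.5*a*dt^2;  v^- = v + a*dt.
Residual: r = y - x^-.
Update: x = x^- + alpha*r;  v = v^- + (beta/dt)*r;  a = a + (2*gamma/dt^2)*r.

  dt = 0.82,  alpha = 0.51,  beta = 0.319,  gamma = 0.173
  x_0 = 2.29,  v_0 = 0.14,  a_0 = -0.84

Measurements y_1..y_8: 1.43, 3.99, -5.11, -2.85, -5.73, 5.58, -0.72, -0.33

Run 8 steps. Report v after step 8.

v_post = 9.9336

step 1: x_pred=2.1224  r=-0.6924  x^+=1.7693  v^+=-0.8182  a^+=-1.1963
step 2: x_pred=0.6962  r=3.2938  x^+=2.3760  v^+=-0.5177  a^+=0.4986
step 3: x_pred=2.1191  r=-7.2291  x^+=-1.5677  v^+=-2.9212  a^+=-3.2213
step 4: x_pred=-5.0461  r=2.1961  x^+=-3.9261  v^+=-4.7083  a^+=-2.0912
step 5: x_pred=-8.4900  r=2.7600  x^+=-7.0824  v^+=-5.3494  a^+=-0.6710
step 6: x_pred=-11.6945  r=17.2745  x^+=-2.8845  v^+=0.8205  a^+=8.2180
step 7: x_pred=0.5512  r=-1.2712  x^+=-0.0971  v^+=7.0648  a^+=7.5639
step 8: x_pred=8.2390  r=-8.5690  x^+=3.8688  v^+=9.9336  a^+=3.1545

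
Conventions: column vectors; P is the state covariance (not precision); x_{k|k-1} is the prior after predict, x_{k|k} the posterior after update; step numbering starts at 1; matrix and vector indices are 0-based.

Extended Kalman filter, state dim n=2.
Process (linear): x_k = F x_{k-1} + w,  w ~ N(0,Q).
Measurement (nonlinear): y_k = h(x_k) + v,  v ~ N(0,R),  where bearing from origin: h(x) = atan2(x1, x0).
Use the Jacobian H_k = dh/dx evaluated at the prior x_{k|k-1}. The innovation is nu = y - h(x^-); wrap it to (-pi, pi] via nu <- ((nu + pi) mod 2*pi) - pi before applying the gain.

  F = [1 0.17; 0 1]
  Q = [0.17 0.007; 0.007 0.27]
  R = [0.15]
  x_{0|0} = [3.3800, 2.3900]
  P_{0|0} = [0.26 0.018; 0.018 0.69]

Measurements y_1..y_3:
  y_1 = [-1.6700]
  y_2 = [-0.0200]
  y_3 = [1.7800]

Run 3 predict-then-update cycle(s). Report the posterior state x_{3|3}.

step 1: x^-=[3.7863, 2.3900]  P^-=[0.4561 0.1423; 0.1423 0.9600]  H_jac=[-0.1192 0.1889]  S=[0.1843]  K=[-0.1492; 0.8916]  nu=[-2.2331]  x^+=[4.1194, 0.3989]  P^+=[0.4520 0.1668; 0.1668 0.8135]
step 2: x^-=[4.1872, 0.3989]  P^-=[0.7022 0.3121; 0.3121 1.0835]  H_jac=[-0.0225 0.2367]  S=[0.2077]  K=[0.2794; 1.2006]  nu=[-0.1150]  x^+=[4.1551, 0.2609]  P^+=[0.6860 0.2424; 0.2424 0.7840]
step 3: x^-=[4.1994, 0.2609]  P^-=[0.9611 0.3827; 0.3827 1.0540]  H_jac=[-0.0147 0.2372]  S=[0.2068]  K=[0.3704; 1.1815]  nu=[1.7180]  x^+=[4.8358, 2.2907]  P^+=[0.9327 0.2922; 0.2922 0.7653]

x_post = [4.8358, 2.2907]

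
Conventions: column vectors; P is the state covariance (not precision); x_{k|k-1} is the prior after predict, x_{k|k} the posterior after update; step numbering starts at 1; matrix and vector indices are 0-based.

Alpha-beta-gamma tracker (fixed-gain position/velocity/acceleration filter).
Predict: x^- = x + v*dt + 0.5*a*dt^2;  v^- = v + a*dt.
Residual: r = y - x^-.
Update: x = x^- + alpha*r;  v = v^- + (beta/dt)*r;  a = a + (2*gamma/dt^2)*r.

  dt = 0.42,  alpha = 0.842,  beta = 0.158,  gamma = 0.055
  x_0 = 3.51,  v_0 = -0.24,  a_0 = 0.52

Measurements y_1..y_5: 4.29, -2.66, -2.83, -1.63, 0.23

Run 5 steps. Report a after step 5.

step 1: x_pred=3.4551  r=0.8349  x^+=4.1581  v^+=0.2925  a^+=1.0407
step 2: x_pred=4.3727  r=-7.0327  x^+=-1.5488  v^+=-1.9161  a^+=-3.3448
step 3: x_pred=-2.6486  r=-0.1814  x^+=-2.8013  v^+=-3.3891  a^+=-3.4579
step 4: x_pred=-4.5298  r=2.8998  x^+=-2.0882  v^+=-3.7506  a^+=-1.6497
step 5: x_pred=-3.8089  r=4.0389  x^+=-0.4082  v^+=-2.9241  a^+=0.8689

a_post = 0.8689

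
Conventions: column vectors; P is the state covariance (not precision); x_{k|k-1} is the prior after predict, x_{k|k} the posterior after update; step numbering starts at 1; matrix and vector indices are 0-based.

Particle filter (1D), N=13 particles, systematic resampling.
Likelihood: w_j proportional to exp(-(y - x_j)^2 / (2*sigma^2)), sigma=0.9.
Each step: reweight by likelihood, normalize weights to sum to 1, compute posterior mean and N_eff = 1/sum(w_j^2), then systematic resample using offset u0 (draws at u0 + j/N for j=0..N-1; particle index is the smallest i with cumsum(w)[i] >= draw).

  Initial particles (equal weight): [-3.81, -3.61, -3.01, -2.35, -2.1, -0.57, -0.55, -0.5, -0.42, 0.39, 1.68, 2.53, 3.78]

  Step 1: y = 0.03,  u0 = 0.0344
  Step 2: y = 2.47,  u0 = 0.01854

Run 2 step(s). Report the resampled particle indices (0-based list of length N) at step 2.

resampled_idx = [4, 10, 11, 12, 12, 12, 12, 12, 12, 12, 12, 12, 12]

step 1: w=[0.0000, 0.0001, 0.0007, 0.0066, 0.0133, 0.1755, 0.1781, 0.1843, 0.1934, 0.2023, 0.0408, 0.0046, 0.0000]  mean=-0.2581  Neff=5.6569  idx=[5, 5, 5, 6, 6, 7, 7, 8, 8, 8, 9, 9, 10]
step 2: w=[0.0039, 0.0039, 0.0039, 0.0042, 0.0042, 0.0050, 0.0050, 0.0067, 0.0067, 0.0067, 0.0803, 0.0803, 0.7894]  mean=1.3641  Neff=1.5717  idx=[4, 10, 11, 12, 12, 12, 12, 12, 12, 12, 12, 12, 12]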